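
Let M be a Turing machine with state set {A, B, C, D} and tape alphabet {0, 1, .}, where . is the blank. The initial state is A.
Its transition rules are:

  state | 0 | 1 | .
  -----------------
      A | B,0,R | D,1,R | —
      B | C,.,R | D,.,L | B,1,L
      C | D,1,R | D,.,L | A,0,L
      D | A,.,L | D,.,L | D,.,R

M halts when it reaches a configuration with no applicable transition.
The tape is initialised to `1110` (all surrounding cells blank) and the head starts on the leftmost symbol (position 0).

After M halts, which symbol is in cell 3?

state=A head=0 tape=.[1]110   (A,1)→(D,1,R)
state=D head=1 tape=.1[1]10   (D,1)→(D,.,L)
state=D head=0 tape=.[1].10   (D,1)→(D,.,L)
state=D head=-1 tape=[.]..10   (D,.)→(D,.,R)
state=D head=0 tape=.[.].10   (D,.)→(D,.,R)
state=D head=1 tape=..[.]10   (D,.)→(D,.,R)
state=D head=2 tape=...[1]0   (D,1)→(D,.,L)
state=D head=1 tape=..[.].0   (D,.)→(D,.,R)
state=D head=2 tape=...[.]0   (D,.)→(D,.,R)
state=D head=3 tape=....[0]   (D,0)→(A,.,L)
state=A head=2 tape=...[.].
Cell 3 holds . when M halts.

.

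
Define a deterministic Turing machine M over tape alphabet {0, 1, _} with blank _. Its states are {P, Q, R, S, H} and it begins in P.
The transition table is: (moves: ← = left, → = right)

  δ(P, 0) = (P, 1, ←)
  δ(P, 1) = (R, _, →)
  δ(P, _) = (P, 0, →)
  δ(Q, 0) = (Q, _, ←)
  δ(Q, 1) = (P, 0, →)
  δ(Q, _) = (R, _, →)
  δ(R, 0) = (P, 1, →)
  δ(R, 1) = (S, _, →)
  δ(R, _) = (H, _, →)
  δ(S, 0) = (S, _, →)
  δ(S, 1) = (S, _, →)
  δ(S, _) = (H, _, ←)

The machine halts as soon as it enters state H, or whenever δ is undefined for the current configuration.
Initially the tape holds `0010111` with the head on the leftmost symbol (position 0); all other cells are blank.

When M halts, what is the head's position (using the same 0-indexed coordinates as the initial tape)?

6

state=P head=0 tape=_[0]010111_   (P,0)→(P,1,←)
state=P head=-1 tape=[_]1010111_   (P,_)→(P,0,→)
state=P head=0 tape=0[1]010111_   (P,1)→(R,_,→)
state=R head=1 tape=0_[0]10111_   (R,0)→(P,1,→)
state=P head=2 tape=0_1[1]0111_   (P,1)→(R,_,→)
state=R head=3 tape=0_1_[0]111_   (R,0)→(P,1,→)
state=P head=4 tape=0_1_1[1]11_   (P,1)→(R,_,→)
state=R head=5 tape=0_1_1_[1]1_   (R,1)→(S,_,→)
state=S head=6 tape=0_1_1__[1]_   (S,1)→(S,_,→)
state=S head=7 tape=0_1_1___[_]   (S,_)→(H,_,←)
state=H head=6 tape=0_1_1__[_]_
At halt the head is at cell 6.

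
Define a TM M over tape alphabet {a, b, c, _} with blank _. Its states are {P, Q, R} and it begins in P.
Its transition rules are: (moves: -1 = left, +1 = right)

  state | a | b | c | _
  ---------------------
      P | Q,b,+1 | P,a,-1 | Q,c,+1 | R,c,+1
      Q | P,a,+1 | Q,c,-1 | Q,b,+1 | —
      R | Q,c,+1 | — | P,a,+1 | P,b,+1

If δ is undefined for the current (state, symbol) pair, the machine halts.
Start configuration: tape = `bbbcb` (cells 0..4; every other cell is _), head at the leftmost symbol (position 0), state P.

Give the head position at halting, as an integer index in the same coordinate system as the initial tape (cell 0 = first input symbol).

-2

state=P head=0 tape=__[b]bbcb   (P,b)→(P,a,-1)
state=P head=-1 tape=_[_]abbcb   (P,_)→(R,c,+1)
state=R head=0 tape=_c[a]bbcb   (R,a)→(Q,c,+1)
state=Q head=1 tape=_cc[b]bcb   (Q,b)→(Q,c,-1)
state=Q head=0 tape=_c[c]cbcb   (Q,c)→(Q,b,+1)
state=Q head=1 tape=_cb[c]bcb   (Q,c)→(Q,b,+1)
state=Q head=2 tape=_cbb[b]cb   (Q,b)→(Q,c,-1)
state=Q head=1 tape=_cb[b]ccb   (Q,b)→(Q,c,-1)
state=Q head=0 tape=_c[b]cccb   (Q,b)→(Q,c,-1)
state=Q head=-1 tape=_[c]ccccb   (Q,c)→(Q,b,+1)
state=Q head=0 tape=_b[c]cccb   (Q,c)→(Q,b,+1)
state=Q head=1 tape=_bb[c]ccb   (Q,c)→(Q,b,+1)
state=Q head=2 tape=_bbb[c]cb   (Q,c)→(Q,b,+1)
state=Q head=3 tape=_bbbb[c]b   (Q,c)→(Q,b,+1)
state=Q head=4 tape=_bbbbb[b]   (Q,b)→(Q,c,-1)
state=Q head=3 tape=_bbbb[b]c   (Q,b)→(Q,c,-1)
state=Q head=2 tape=_bbb[b]cc   (Q,b)→(Q,c,-1)
state=Q head=1 tape=_bb[b]ccc   (Q,b)→(Q,c,-1)
state=Q head=0 tape=_b[b]cccc   (Q,b)→(Q,c,-1)
state=Q head=-1 tape=_[b]ccccc   (Q,b)→(Q,c,-1)
state=Q head=-2 tape=[_]cccccc
At halt the head is at cell -2.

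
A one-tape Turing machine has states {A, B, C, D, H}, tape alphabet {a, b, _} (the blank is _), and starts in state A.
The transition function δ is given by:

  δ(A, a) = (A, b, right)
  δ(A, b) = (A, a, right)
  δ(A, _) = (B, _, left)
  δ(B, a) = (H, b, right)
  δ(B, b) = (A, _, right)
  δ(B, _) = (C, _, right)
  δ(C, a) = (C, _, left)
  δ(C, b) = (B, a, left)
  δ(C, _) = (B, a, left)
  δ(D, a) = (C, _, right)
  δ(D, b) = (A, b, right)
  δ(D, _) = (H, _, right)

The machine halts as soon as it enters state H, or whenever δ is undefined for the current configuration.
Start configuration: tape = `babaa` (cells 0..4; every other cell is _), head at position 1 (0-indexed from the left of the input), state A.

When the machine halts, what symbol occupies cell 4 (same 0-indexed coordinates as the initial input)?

_

A | b[a]baa_   read a → write b, move right, go to A
A | bb[b]aa_   read b → write a, move right, go to A
A | bba[a]a_   read a → write b, move right, go to A
A | bbab[a]_   read a → write b, move right, go to A
A | bbabb[_]   read _ → write _, move left, go to B
B | bbab[b]_   read b → write _, move right, go to A
A | bbab_[_]   read _ → write _, move left, go to B
B | bbab[_]_   read _ → write _, move right, go to C
C | bbab_[_]   read _ → write a, move left, go to B
B | bbab[_]a   read _ → write _, move right, go to C
C | bbab_[a]   read a → write _, move left, go to C
C | bbab[_]_   read _ → write a, move left, go to B
B | bba[b]a_   read b → write _, move right, go to A
A | bba_[a]_   read a → write b, move right, go to A
A | bba_b[_]   read _ → write _, move left, go to B
B | bba_[b]_   read b → write _, move right, go to A
A | bba__[_]   read _ → write _, move left, go to B
B | bba_[_]_   read _ → write _, move right, go to C
C | bba__[_]   read _ → write a, move left, go to B
B | bba_[_]a   read _ → write _, move right, go to C
C | bba__[a]   read a → write _, move left, go to C
C | bba_[_]_   read _ → write a, move left, go to B
B | bba[_]a_   read _ → write _, move right, go to C
C | bba_[a]_   read a → write _, move left, go to C
C | bba[_]__   read _ → write a, move left, go to B
B | bb[a]a__   read a → write b, move right, go to H
H | bbb[a]__
Cell 4 holds _ when M halts.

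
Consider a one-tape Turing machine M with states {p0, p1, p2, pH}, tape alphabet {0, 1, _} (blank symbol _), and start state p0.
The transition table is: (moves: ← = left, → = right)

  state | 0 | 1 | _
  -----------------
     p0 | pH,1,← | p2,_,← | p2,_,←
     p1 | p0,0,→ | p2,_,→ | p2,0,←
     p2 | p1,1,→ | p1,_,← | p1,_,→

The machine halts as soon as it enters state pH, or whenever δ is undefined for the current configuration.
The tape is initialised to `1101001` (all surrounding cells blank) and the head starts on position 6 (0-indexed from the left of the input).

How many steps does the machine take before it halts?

13

state=p0 head=6 tape=110100[1]   (p0,1)→(p2,_,←)
state=p2 head=5 tape=11010[0]_   (p2,0)→(p1,1,→)
state=p1 head=6 tape=110101[_]   (p1,_)→(p2,0,←)
state=p2 head=5 tape=11010[1]0   (p2,1)→(p1,_,←)
state=p1 head=4 tape=1101[0]_0   (p1,0)→(p0,0,→)
state=p0 head=5 tape=11010[_]0   (p0,_)→(p2,_,←)
state=p2 head=4 tape=1101[0]_0   (p2,0)→(p1,1,→)
state=p1 head=5 tape=11011[_]0   (p1,_)→(p2,0,←)
state=p2 head=4 tape=1101[1]00   (p2,1)→(p1,_,←)
state=p1 head=3 tape=110[1]_00   (p1,1)→(p2,_,→)
state=p2 head=4 tape=110_[_]00   (p2,_)→(p1,_,→)
state=p1 head=5 tape=110__[0]0   (p1,0)→(p0,0,→)
state=p0 head=6 tape=110__0[0]   (p0,0)→(pH,1,←)
state=pH head=5 tape=110__[0]1
M halts after 13 transitions.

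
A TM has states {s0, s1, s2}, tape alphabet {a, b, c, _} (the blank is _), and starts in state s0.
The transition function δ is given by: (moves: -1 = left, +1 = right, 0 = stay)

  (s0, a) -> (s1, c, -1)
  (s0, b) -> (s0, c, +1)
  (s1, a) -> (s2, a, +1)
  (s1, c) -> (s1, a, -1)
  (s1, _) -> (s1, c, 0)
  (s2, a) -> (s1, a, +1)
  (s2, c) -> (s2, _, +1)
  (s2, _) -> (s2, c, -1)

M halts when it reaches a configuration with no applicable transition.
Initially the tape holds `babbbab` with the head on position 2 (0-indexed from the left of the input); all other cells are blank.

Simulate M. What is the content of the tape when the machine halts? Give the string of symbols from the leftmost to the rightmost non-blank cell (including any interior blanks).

state=s0 head=2 tape=ba[b]bbab   (s0,b)→(s0,c,+1)
state=s0 head=3 tape=bac[b]bab   (s0,b)→(s0,c,+1)
state=s0 head=4 tape=bacc[b]ab   (s0,b)→(s0,c,+1)
state=s0 head=5 tape=baccc[a]b   (s0,a)→(s1,c,-1)
state=s1 head=4 tape=bacc[c]cb   (s1,c)→(s1,a,-1)
state=s1 head=3 tape=bac[c]acb   (s1,c)→(s1,a,-1)
state=s1 head=2 tape=ba[c]aacb   (s1,c)→(s1,a,-1)
state=s1 head=1 tape=b[a]aaacb   (s1,a)→(s2,a,+1)
state=s2 head=2 tape=ba[a]aacb   (s2,a)→(s1,a,+1)
state=s1 head=3 tape=baa[a]acb   (s1,a)→(s2,a,+1)
state=s2 head=4 tape=baaa[a]cb   (s2,a)→(s1,a,+1)
state=s1 head=5 tape=baaaa[c]b   (s1,c)→(s1,a,-1)
state=s1 head=4 tape=baaa[a]ab   (s1,a)→(s2,a,+1)
state=s2 head=5 tape=baaaa[a]b   (s2,a)→(s1,a,+1)
state=s1 head=6 tape=baaaaa[b]
The non-blank tape span at halt is baaaaab.

baaaaab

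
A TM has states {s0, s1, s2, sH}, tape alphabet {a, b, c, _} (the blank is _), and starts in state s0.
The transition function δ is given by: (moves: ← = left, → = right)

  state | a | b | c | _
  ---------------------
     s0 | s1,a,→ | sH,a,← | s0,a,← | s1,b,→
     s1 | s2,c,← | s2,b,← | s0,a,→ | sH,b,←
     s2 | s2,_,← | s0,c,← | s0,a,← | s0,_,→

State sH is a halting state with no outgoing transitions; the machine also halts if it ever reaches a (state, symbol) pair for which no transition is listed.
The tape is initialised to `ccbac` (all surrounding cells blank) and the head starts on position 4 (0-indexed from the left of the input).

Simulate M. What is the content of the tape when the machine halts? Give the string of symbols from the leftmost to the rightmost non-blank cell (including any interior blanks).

babaaababb

state=s0 head=4 tape=___ccba[c]__   (s0,c)→(s0,a,←)
state=s0 head=3 tape=___ccb[a]a__   (s0,a)→(s1,a,→)
state=s1 head=4 tape=___ccba[a]__   (s1,a)→(s2,c,←)
state=s2 head=3 tape=___ccb[a]c__   (s2,a)→(s2,_,←)
state=s2 head=2 tape=___cc[b]_c__   (s2,b)→(s0,c,←)
state=s0 head=1 tape=___c[c]c_c__   (s0,c)→(s0,a,←)
state=s0 head=0 tape=___[c]ac_c__   (s0,c)→(s0,a,←)
state=s0 head=-1 tape=__[_]aac_c__   (s0,_)→(s1,b,→)
state=s1 head=0 tape=__b[a]ac_c__   (s1,a)→(s2,c,←)
state=s2 head=-1 tape=__[b]cac_c__   (s2,b)→(s0,c,←)
state=s0 head=-2 tape=_[_]ccac_c__   (s0,_)→(s1,b,→)
state=s1 head=-1 tape=_b[c]cac_c__   (s1,c)→(s0,a,→)
state=s0 head=0 tape=_ba[c]ac_c__   (s0,c)→(s0,a,←)
state=s0 head=-1 tape=_b[a]aac_c__   (s0,a)→(s1,a,→)
state=s1 head=0 tape=_ba[a]ac_c__   (s1,a)→(s2,c,←)
state=s2 head=-1 tape=_b[a]cac_c__   (s2,a)→(s2,_,←)
state=s2 head=-2 tape=_[b]_cac_c__   (s2,b)→(s0,c,←)
state=s0 head=-3 tape=[_]c_cac_c__   (s0,_)→(s1,b,→)
state=s1 head=-2 tape=b[c]_cac_c__   (s1,c)→(s0,a,→)
state=s0 head=-1 tape=ba[_]cac_c__   (s0,_)→(s1,b,→)
state=s1 head=0 tape=bab[c]ac_c__   (s1,c)→(s0,a,→)
state=s0 head=1 tape=baba[a]c_c__   (s0,a)→(s1,a,→)
state=s1 head=2 tape=babaa[c]_c__   (s1,c)→(s0,a,→)
state=s0 head=3 tape=babaaa[_]c__   (s0,_)→(s1,b,→)
state=s1 head=4 tape=babaaab[c]__   (s1,c)→(s0,a,→)
state=s0 head=5 tape=babaaaba[_]_   (s0,_)→(s1,b,→)
state=s1 head=6 tape=babaaabab[_]   (s1,_)→(sH,b,←)
state=sH head=5 tape=babaaaba[b]b
The non-blank tape span at halt is babaaababb.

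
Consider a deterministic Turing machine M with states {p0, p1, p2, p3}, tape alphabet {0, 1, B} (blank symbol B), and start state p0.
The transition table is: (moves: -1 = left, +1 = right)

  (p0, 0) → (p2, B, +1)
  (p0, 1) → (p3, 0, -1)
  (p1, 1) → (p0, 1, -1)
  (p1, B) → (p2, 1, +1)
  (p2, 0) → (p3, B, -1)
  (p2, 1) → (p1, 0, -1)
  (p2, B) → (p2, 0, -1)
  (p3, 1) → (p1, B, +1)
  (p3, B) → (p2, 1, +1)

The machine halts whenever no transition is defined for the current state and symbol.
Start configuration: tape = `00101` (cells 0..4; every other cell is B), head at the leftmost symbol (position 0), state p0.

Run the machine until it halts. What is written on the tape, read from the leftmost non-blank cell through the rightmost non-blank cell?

1001

p0 | B[0]0101   read 0 → write B, move +1, go to p2
p2 | BB[0]101   read 0 → write B, move -1, go to p3
p3 | B[B]B101   read B → write 1, move +1, go to p2
p2 | B1[B]101   read B → write 0, move -1, go to p2
p2 | B[1]0101   read 1 → write 0, move -1, go to p1
p1 | [B]00101   read B → write 1, move +1, go to p2
p2 | 1[0]0101   read 0 → write B, move -1, go to p3
p3 | [1]B0101   read 1 → write B, move +1, go to p1
p1 | B[B]0101   read B → write 1, move +1, go to p2
p2 | B1[0]101   read 0 → write B, move -1, go to p3
p3 | B[1]B101   read 1 → write B, move +1, go to p1
p1 | BB[B]101   read B → write 1, move +1, go to p2
p2 | BB1[1]01   read 1 → write 0, move -1, go to p1
p1 | BB[1]001   read 1 → write 1, move -1, go to p0
p0 | B[B]1001
The non-blank tape span at halt is 1001.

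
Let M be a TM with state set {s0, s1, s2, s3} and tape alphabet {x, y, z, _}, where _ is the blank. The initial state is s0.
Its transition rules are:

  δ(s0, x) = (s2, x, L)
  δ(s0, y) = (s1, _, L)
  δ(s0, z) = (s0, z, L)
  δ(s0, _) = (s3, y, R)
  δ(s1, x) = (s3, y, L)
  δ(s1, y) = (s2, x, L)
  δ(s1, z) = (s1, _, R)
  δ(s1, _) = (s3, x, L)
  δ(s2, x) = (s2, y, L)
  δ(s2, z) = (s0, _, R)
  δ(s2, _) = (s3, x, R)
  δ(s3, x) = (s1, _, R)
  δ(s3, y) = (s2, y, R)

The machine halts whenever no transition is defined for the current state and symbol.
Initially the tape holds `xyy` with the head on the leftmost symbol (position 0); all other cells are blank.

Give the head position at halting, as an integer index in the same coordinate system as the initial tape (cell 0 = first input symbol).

2

s0 | _[x]yy_   read x → write x, move L, go to s2
s2 | [_]xyy_   read _ → write x, move R, go to s3
s3 | x[x]yy_   read x → write _, move R, go to s1
s1 | x_[y]y_   read y → write x, move L, go to s2
s2 | x[_]xy_   read _ → write x, move R, go to s3
s3 | xx[x]y_   read x → write _, move R, go to s1
s1 | xx_[y]_   read y → write x, move L, go to s2
s2 | xx[_]x_   read _ → write x, move R, go to s3
s3 | xxx[x]_   read x → write _, move R, go to s1
s1 | xxx_[_]   read _ → write x, move L, go to s3
s3 | xxx[_]x
At halt the head is at cell 2.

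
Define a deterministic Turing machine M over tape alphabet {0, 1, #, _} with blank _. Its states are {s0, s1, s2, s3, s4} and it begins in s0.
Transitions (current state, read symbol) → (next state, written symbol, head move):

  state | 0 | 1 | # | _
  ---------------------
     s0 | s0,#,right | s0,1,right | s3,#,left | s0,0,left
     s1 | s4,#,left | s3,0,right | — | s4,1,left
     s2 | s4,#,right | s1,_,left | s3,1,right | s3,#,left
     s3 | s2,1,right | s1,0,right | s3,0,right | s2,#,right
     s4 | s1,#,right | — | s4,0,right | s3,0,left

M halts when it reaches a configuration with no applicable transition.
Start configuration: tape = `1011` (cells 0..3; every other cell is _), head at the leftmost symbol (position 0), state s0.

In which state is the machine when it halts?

s0 | [1]011__   read 1 → write 1, move right, go to s0
s0 | 1[0]11__   read 0 → write #, move right, go to s0
s0 | 1#[1]1__   read 1 → write 1, move right, go to s0
s0 | 1#1[1]__   read 1 → write 1, move right, go to s0
s0 | 1#11[_]_   read _ → write 0, move left, go to s0
s0 | 1#1[1]0_   read 1 → write 1, move right, go to s0
s0 | 1#11[0]_   read 0 → write #, move right, go to s0
s0 | 1#11#[_]   read _ → write 0, move left, go to s0
s0 | 1#11[#]0   read # → write #, move left, go to s3
s3 | 1#1[1]#0   read 1 → write 0, move right, go to s1
s1 | 1#10[#]0
No transition is defined for (s1, #); M halts in state s1.

s1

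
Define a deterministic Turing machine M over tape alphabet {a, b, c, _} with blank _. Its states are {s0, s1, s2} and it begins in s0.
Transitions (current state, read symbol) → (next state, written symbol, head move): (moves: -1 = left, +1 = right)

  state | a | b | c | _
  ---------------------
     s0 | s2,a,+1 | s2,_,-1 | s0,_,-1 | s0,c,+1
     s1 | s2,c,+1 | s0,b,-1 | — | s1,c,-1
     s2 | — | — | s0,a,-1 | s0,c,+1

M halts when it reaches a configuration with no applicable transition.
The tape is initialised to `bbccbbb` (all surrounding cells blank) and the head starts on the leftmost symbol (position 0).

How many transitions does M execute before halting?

34

s0 | __[b]bccbbb   read b → write _, move -1, go to s2
s2 | _[_]_bccbbb   read _ → write c, move +1, go to s0
s0 | _c[_]bccbbb   read _ → write c, move +1, go to s0
s0 | _cc[b]ccbbb   read b → write _, move -1, go to s2
s2 | _c[c]_ccbbb   read c → write a, move -1, go to s0
s0 | _[c]a_ccbbb   read c → write _, move -1, go to s0
s0 | [_]_a_ccbbb   read _ → write c, move +1, go to s0
s0 | c[_]a_ccbbb   read _ → write c, move +1, go to s0
s0 | cc[a]_ccbbb   read a → write a, move +1, go to s2
s2 | cca[_]ccbbb   read _ → write c, move +1, go to s0
s0 | ccac[c]cbbb   read c → write _, move -1, go to s0
s0 | cca[c]_cbbb   read c → write _, move -1, go to s0
s0 | cc[a]__cbbb   read a → write a, move +1, go to s2
s2 | cca[_]_cbbb   read _ → write c, move +1, go to s0
s0 | ccac[_]cbbb   read _ → write c, move +1, go to s0
s0 | ccacc[c]bbb   read c → write _, move -1, go to s0
s0 | ccac[c]_bbb   read c → write _, move -1, go to s0
s0 | cca[c]__bbb   read c → write _, move -1, go to s0
s0 | cc[a]___bbb   read a → write a, move +1, go to s2
s2 | cca[_]__bbb   read _ → write c, move +1, go to s0
s0 | ccac[_]_bbb   read _ → write c, move +1, go to s0
s0 | ccacc[_]bbb   read _ → write c, move +1, go to s0
s0 | ccaccc[b]bb   read b → write _, move -1, go to s2
s2 | ccacc[c]_bb   read c → write a, move -1, go to s0
s0 | ccac[c]a_bb   read c → write _, move -1, go to s0
s0 | cca[c]_a_bb   read c → write _, move -1, go to s0
s0 | cc[a]__a_bb   read a → write a, move +1, go to s2
s2 | cca[_]_a_bb   read _ → write c, move +1, go to s0
s0 | ccac[_]a_bb   read _ → write c, move +1, go to s0
s0 | ccacc[a]_bb   read a → write a, move +1, go to s2
s2 | ccacca[_]bb   read _ → write c, move +1, go to s0
s0 | ccaccac[b]b   read b → write _, move -1, go to s2
s2 | ccacca[c]_b   read c → write a, move -1, go to s0
s0 | ccacc[a]a_b   read a → write a, move +1, go to s2
s2 | ccacca[a]_b
M halts after 34 transitions.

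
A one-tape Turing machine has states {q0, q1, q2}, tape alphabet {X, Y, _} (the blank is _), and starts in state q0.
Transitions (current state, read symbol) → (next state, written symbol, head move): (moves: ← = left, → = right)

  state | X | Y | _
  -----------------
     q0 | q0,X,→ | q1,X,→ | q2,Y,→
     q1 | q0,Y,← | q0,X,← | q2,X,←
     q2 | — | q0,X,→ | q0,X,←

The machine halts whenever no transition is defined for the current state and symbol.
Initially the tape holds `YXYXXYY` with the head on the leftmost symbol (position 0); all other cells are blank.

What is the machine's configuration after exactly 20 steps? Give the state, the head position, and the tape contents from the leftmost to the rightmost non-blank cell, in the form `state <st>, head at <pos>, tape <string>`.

state q2, head at 8, tape XXXXXXXXXX

q0 | [Y]XYXXYY___   read Y → write X, move →, go to q1
q1 | X[X]YXXYY___   read X → write Y, move ←, go to q0
q0 | [X]YYXXYY___   read X → write X, move →, go to q0
q0 | X[Y]YXXYY___   read Y → write X, move →, go to q1
q1 | XX[Y]XXYY___   read Y → write X, move ←, go to q0
q0 | X[X]XXXYY___   read X → write X, move →, go to q0
q0 | XX[X]XXYY___   read X → write X, move →, go to q0
q0 | XXX[X]XYY___   read X → write X, move →, go to q0
q0 | XXXX[X]YY___   read X → write X, move →, go to q0
q0 | XXXXX[Y]Y___   read Y → write X, move →, go to q1
q1 | XXXXXX[Y]___   read Y → write X, move ←, go to q0
q0 | XXXXX[X]X___   read X → write X, move →, go to q0
q0 | XXXXXX[X]___   read X → write X, move →, go to q0
q0 | XXXXXXX[_]__   read _ → write Y, move →, go to q2
q2 | XXXXXXXY[_]_   read _ → write X, move ←, go to q0
q0 | XXXXXXX[Y]X_   read Y → write X, move →, go to q1
q1 | XXXXXXXX[X]_   read X → write Y, move ←, go to q0
q0 | XXXXXXX[X]Y_   read X → write X, move →, go to q0
q0 | XXXXXXXX[Y]_   read Y → write X, move →, go to q1
q1 | XXXXXXXXX[_]   read _ → write X, move ←, go to q2
q2 | XXXXXXXX[X]X
After 20 steps: state q2, head at 8, tape XXXXXXXXXX.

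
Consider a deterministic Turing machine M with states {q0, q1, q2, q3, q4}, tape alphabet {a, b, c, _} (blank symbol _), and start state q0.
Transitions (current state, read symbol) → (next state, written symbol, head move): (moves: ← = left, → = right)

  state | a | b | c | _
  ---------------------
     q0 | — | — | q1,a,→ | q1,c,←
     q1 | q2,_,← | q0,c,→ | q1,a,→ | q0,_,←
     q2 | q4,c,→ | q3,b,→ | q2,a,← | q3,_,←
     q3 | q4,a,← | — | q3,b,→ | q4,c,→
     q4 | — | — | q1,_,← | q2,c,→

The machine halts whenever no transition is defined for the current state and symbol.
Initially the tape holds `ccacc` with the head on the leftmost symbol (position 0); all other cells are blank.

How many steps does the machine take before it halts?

9

q0 | [c]cacc   read c → write a, move →, go to q1
q1 | a[c]acc   read c → write a, move →, go to q1
q1 | aa[a]cc   read a → write _, move ←, go to q2
q2 | a[a]_cc   read a → write c, move →, go to q4
q4 | ac[_]cc   read _ → write c, move →, go to q2
q2 | acc[c]c   read c → write a, move ←, go to q2
q2 | ac[c]ac   read c → write a, move ←, go to q2
q2 | a[c]aac   read c → write a, move ←, go to q2
q2 | [a]aaac   read a → write c, move →, go to q4
q4 | c[a]aac
M halts after 9 transitions.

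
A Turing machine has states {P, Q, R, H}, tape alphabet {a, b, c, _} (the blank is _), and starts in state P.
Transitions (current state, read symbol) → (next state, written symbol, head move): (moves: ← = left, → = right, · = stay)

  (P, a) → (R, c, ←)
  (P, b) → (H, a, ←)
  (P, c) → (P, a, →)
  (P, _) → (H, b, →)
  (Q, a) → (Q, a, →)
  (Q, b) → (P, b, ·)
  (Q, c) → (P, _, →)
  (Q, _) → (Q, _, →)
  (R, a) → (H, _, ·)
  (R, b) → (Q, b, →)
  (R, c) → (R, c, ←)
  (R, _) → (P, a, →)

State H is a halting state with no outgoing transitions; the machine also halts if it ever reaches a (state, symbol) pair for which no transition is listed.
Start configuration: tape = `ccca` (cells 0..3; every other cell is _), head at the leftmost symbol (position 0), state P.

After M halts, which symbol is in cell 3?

c

state=P head=0 tape=[c]cca   (P,c)→(P,a,→)
state=P head=1 tape=a[c]ca   (P,c)→(P,a,→)
state=P head=2 tape=aa[c]a   (P,c)→(P,a,→)
state=P head=3 tape=aaa[a]   (P,a)→(R,c,←)
state=R head=2 tape=aa[a]c   (R,a)→(H,_,·)
state=H head=2 tape=aa[_]c
Cell 3 holds c when M halts.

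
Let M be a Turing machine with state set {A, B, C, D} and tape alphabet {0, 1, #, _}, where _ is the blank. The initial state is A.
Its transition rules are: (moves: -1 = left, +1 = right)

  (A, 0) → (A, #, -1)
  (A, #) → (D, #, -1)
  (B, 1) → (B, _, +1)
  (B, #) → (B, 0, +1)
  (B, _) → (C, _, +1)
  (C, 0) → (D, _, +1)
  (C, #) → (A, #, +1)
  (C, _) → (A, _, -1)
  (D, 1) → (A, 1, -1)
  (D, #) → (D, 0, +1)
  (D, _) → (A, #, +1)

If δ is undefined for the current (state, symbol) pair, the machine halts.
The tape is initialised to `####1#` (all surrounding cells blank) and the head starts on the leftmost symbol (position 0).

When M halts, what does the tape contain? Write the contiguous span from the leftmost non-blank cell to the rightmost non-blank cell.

A | __[#]###1#   read # → write #, move -1, go to D
D | _[_]####1#   read _ → write #, move +1, go to A
A | _#[#]###1#   read # → write #, move -1, go to D
D | _[#]####1#   read # → write 0, move +1, go to D
D | _0[#]###1#   read # → write 0, move +1, go to D
D | _00[#]##1#   read # → write 0, move +1, go to D
D | _000[#]#1#   read # → write 0, move +1, go to D
D | _0000[#]1#   read # → write 0, move +1, go to D
D | _00000[1]#   read 1 → write 1, move -1, go to A
A | _0000[0]1#   read 0 → write #, move -1, go to A
A | _000[0]#1#   read 0 → write #, move -1, go to A
A | _00[0]##1#   read 0 → write #, move -1, go to A
A | _0[0]###1#   read 0 → write #, move -1, go to A
A | _[0]####1#   read 0 → write #, move -1, go to A
A | [_]#####1#
The non-blank tape span at halt is #####1#.

#####1#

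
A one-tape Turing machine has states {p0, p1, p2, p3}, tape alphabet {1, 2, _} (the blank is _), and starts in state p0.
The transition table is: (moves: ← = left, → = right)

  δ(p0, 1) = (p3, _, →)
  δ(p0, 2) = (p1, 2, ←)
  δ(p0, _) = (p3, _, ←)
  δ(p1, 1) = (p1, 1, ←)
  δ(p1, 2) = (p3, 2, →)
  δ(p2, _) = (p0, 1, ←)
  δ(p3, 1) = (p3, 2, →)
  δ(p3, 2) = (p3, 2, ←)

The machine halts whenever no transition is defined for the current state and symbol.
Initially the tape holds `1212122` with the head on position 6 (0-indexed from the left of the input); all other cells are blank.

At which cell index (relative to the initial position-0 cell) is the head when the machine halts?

state=p0 head=6 tape=_121212[2]   (p0,2)→(p1,2,←)
state=p1 head=5 tape=_12121[2]2   (p1,2)→(p3,2,→)
state=p3 head=6 tape=_121212[2]   (p3,2)→(p3,2,←)
state=p3 head=5 tape=_12121[2]2   (p3,2)→(p3,2,←)
state=p3 head=4 tape=_1212[1]22   (p3,1)→(p3,2,→)
state=p3 head=5 tape=_12122[2]2   (p3,2)→(p3,2,←)
state=p3 head=4 tape=_1212[2]22   (p3,2)→(p3,2,←)
state=p3 head=3 tape=_121[2]222   (p3,2)→(p3,2,←)
state=p3 head=2 tape=_12[1]2222   (p3,1)→(p3,2,→)
state=p3 head=3 tape=_122[2]222   (p3,2)→(p3,2,←)
state=p3 head=2 tape=_12[2]2222   (p3,2)→(p3,2,←)
state=p3 head=1 tape=_1[2]22222   (p3,2)→(p3,2,←)
state=p3 head=0 tape=_[1]222222   (p3,1)→(p3,2,→)
state=p3 head=1 tape=_2[2]22222   (p3,2)→(p3,2,←)
state=p3 head=0 tape=_[2]222222   (p3,2)→(p3,2,←)
state=p3 head=-1 tape=[_]2222222
At halt the head is at cell -1.

-1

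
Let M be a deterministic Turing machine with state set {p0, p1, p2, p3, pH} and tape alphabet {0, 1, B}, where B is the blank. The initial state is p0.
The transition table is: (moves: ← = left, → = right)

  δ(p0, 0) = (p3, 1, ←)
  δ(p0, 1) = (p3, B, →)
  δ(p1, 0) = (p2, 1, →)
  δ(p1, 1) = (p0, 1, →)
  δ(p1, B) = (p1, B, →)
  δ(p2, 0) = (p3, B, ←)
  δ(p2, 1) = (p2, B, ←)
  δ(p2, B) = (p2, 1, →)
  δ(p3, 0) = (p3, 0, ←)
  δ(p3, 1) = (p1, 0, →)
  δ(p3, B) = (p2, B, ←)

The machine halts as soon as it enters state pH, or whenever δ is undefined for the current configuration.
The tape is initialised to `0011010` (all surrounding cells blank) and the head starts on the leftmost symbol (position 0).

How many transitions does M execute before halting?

29

state=p0 head=0 tape=BBB[0]011010B   (p0,0)→(p3,1,←)
state=p3 head=-1 tape=BB[B]1011010B   (p3,B)→(p2,B,←)
state=p2 head=-2 tape=B[B]B1011010B   (p2,B)→(p2,1,→)
state=p2 head=-1 tape=B1[B]1011010B   (p2,B)→(p2,1,→)
state=p2 head=0 tape=B11[1]011010B   (p2,1)→(p2,B,←)
state=p2 head=-1 tape=B1[1]B011010B   (p2,1)→(p2,B,←)
state=p2 head=-2 tape=B[1]BB011010B   (p2,1)→(p2,B,←)
state=p2 head=-3 tape=[B]BBB011010B   (p2,B)→(p2,1,→)
state=p2 head=-2 tape=1[B]BB011010B   (p2,B)→(p2,1,→)
state=p2 head=-1 tape=11[B]B011010B   (p2,B)→(p2,1,→)
state=p2 head=0 tape=111[B]011010B   (p2,B)→(p2,1,→)
state=p2 head=1 tape=1111[0]11010B   (p2,0)→(p3,B,←)
state=p3 head=0 tape=111[1]B11010B   (p3,1)→(p1,0,→)
state=p1 head=1 tape=1110[B]11010B   (p1,B)→(p1,B,→)
state=p1 head=2 tape=1110B[1]1010B   (p1,1)→(p0,1,→)
state=p0 head=3 tape=1110B1[1]010B   (p0,1)→(p3,B,→)
state=p3 head=4 tape=1110B1B[0]10B   (p3,0)→(p3,0,←)
state=p3 head=3 tape=1110B1[B]010B   (p3,B)→(p2,B,←)
state=p2 head=2 tape=1110B[1]B010B   (p2,1)→(p2,B,←)
state=p2 head=1 tape=1110[B]BB010B   (p2,B)→(p2,1,→)
state=p2 head=2 tape=11101[B]B010B   (p2,B)→(p2,1,→)
state=p2 head=3 tape=111011[B]010B   (p2,B)→(p2,1,→)
state=p2 head=4 tape=1110111[0]10B   (p2,0)→(p3,B,←)
state=p3 head=3 tape=111011[1]B10B   (p3,1)→(p1,0,→)
state=p1 head=4 tape=1110110[B]10B   (p1,B)→(p1,B,→)
state=p1 head=5 tape=1110110B[1]0B   (p1,1)→(p0,1,→)
state=p0 head=6 tape=1110110B1[0]B   (p0,0)→(p3,1,←)
state=p3 head=5 tape=1110110B[1]1B   (p3,1)→(p1,0,→)
state=p1 head=6 tape=1110110B0[1]B   (p1,1)→(p0,1,→)
state=p0 head=7 tape=1110110B01[B]
M halts after 29 transitions.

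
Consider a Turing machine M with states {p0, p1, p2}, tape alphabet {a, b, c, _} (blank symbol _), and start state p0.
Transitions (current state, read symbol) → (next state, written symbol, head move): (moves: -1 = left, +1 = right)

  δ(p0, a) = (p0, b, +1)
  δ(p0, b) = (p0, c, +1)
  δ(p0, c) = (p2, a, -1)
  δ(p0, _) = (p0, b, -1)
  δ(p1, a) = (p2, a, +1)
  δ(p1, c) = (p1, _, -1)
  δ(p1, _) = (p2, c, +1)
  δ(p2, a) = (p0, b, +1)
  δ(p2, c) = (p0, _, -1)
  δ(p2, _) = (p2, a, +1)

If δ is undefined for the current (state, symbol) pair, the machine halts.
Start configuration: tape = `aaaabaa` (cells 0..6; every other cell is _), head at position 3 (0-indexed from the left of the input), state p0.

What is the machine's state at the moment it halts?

state=p0 head=3 tape=aaa[a]baa___   (p0,a)→(p0,b,+1)
state=p0 head=4 tape=aaab[b]aa___   (p0,b)→(p0,c,+1)
state=p0 head=5 tape=aaabc[a]a___   (p0,a)→(p0,b,+1)
state=p0 head=6 tape=aaabcb[a]___   (p0,a)→(p0,b,+1)
state=p0 head=7 tape=aaabcbb[_]__   (p0,_)→(p0,b,-1)
state=p0 head=6 tape=aaabcb[b]b__   (p0,b)→(p0,c,+1)
state=p0 head=7 tape=aaabcbc[b]__   (p0,b)→(p0,c,+1)
state=p0 head=8 tape=aaabcbcc[_]_   (p0,_)→(p0,b,-1)
state=p0 head=7 tape=aaabcbc[c]b_   (p0,c)→(p2,a,-1)
state=p2 head=6 tape=aaabcb[c]ab_   (p2,c)→(p0,_,-1)
state=p0 head=5 tape=aaabc[b]_ab_   (p0,b)→(p0,c,+1)
state=p0 head=6 tape=aaabcc[_]ab_   (p0,_)→(p0,b,-1)
state=p0 head=5 tape=aaabc[c]bab_   (p0,c)→(p2,a,-1)
state=p2 head=4 tape=aaab[c]abab_   (p2,c)→(p0,_,-1)
state=p0 head=3 tape=aaa[b]_abab_   (p0,b)→(p0,c,+1)
state=p0 head=4 tape=aaac[_]abab_   (p0,_)→(p0,b,-1)
state=p0 head=3 tape=aaa[c]babab_   (p0,c)→(p2,a,-1)
state=p2 head=2 tape=aa[a]ababab_   (p2,a)→(p0,b,+1)
state=p0 head=3 tape=aab[a]babab_   (p0,a)→(p0,b,+1)
state=p0 head=4 tape=aabb[b]abab_   (p0,b)→(p0,c,+1)
state=p0 head=5 tape=aabbc[a]bab_   (p0,a)→(p0,b,+1)
state=p0 head=6 tape=aabbcb[b]ab_   (p0,b)→(p0,c,+1)
state=p0 head=7 tape=aabbcbc[a]b_   (p0,a)→(p0,b,+1)
state=p0 head=8 tape=aabbcbcb[b]_   (p0,b)→(p0,c,+1)
state=p0 head=9 tape=aabbcbcbc[_]   (p0,_)→(p0,b,-1)
state=p0 head=8 tape=aabbcbcb[c]b   (p0,c)→(p2,a,-1)
state=p2 head=7 tape=aabbcbc[b]ab
No transition is defined for (p2, b); M halts in state p2.

p2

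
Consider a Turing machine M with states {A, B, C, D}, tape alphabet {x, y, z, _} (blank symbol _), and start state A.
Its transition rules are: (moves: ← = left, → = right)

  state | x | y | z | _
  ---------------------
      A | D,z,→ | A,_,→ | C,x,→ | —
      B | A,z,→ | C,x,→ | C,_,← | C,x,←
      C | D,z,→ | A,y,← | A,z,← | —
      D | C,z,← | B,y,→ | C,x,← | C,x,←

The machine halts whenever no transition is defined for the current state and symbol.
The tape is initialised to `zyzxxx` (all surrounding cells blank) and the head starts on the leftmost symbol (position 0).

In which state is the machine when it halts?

A

state=A head=0 tape=[z]yzxxx   (A,z)→(C,x,→)
state=C head=1 tape=x[y]zxxx   (C,y)→(A,y,←)
state=A head=0 tape=[x]yzxxx   (A,x)→(D,z,→)
state=D head=1 tape=z[y]zxxx   (D,y)→(B,y,→)
state=B head=2 tape=zy[z]xxx   (B,z)→(C,_,←)
state=C head=1 tape=z[y]_xxx   (C,y)→(A,y,←)
state=A head=0 tape=[z]y_xxx   (A,z)→(C,x,→)
state=C head=1 tape=x[y]_xxx   (C,y)→(A,y,←)
state=A head=0 tape=[x]y_xxx   (A,x)→(D,z,→)
state=D head=1 tape=z[y]_xxx   (D,y)→(B,y,→)
state=B head=2 tape=zy[_]xxx   (B,_)→(C,x,←)
state=C head=1 tape=z[y]xxxx   (C,y)→(A,y,←)
state=A head=0 tape=[z]yxxxx   (A,z)→(C,x,→)
state=C head=1 tape=x[y]xxxx   (C,y)→(A,y,←)
state=A head=0 tape=[x]yxxxx   (A,x)→(D,z,→)
state=D head=1 tape=z[y]xxxx   (D,y)→(B,y,→)
state=B head=2 tape=zy[x]xxx   (B,x)→(A,z,→)
state=A head=3 tape=zyz[x]xx   (A,x)→(D,z,→)
state=D head=4 tape=zyzz[x]x   (D,x)→(C,z,←)
state=C head=3 tape=zyz[z]zx   (C,z)→(A,z,←)
state=A head=2 tape=zy[z]zzx   (A,z)→(C,x,→)
state=C head=3 tape=zyx[z]zx   (C,z)→(A,z,←)
state=A head=2 tape=zy[x]zzx   (A,x)→(D,z,→)
state=D head=3 tape=zyz[z]zx   (D,z)→(C,x,←)
state=C head=2 tape=zy[z]xzx   (C,z)→(A,z,←)
state=A head=1 tape=z[y]zxzx   (A,y)→(A,_,→)
state=A head=2 tape=z_[z]xzx   (A,z)→(C,x,→)
state=C head=3 tape=z_x[x]zx   (C,x)→(D,z,→)
state=D head=4 tape=z_xz[z]x   (D,z)→(C,x,←)
state=C head=3 tape=z_x[z]xx   (C,z)→(A,z,←)
state=A head=2 tape=z_[x]zxx   (A,x)→(D,z,→)
state=D head=3 tape=z_z[z]xx   (D,z)→(C,x,←)
state=C head=2 tape=z_[z]xxx   (C,z)→(A,z,←)
state=A head=1 tape=z[_]zxxx
No transition is defined for (A, _); M halts in state A.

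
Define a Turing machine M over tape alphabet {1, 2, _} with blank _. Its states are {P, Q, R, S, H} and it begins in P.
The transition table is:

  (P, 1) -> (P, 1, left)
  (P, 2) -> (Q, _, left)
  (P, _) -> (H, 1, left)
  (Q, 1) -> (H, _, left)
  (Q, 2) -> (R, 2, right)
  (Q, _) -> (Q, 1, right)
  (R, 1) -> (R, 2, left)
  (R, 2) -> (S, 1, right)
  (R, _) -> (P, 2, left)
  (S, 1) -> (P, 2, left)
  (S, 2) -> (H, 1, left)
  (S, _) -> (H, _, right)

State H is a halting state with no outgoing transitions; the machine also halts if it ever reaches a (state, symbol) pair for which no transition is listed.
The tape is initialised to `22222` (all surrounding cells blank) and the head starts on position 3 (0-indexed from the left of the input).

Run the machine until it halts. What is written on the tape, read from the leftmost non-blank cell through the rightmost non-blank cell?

112112

state=P head=3 tape=_222[2]2   (P,2)→(Q,_,left)
state=Q head=2 tape=_22[2]_2   (Q,2)→(R,2,right)
state=R head=3 tape=_222[_]2   (R,_)→(P,2,left)
state=P head=2 tape=_22[2]22   (P,2)→(Q,_,left)
state=Q head=1 tape=_2[2]_22   (Q,2)→(R,2,right)
state=R head=2 tape=_22[_]22   (R,_)→(P,2,left)
state=P head=1 tape=_2[2]222   (P,2)→(Q,_,left)
state=Q head=0 tape=_[2]_222   (Q,2)→(R,2,right)
state=R head=1 tape=_2[_]222   (R,_)→(P,2,left)
state=P head=0 tape=_[2]2222   (P,2)→(Q,_,left)
state=Q head=-1 tape=[_]_2222   (Q,_)→(Q,1,right)
state=Q head=0 tape=1[_]2222   (Q,_)→(Q,1,right)
state=Q head=1 tape=11[2]222   (Q,2)→(R,2,right)
state=R head=2 tape=112[2]22   (R,2)→(S,1,right)
state=S head=3 tape=1121[2]2   (S,2)→(H,1,left)
state=H head=2 tape=112[1]12
The non-blank tape span at halt is 112112.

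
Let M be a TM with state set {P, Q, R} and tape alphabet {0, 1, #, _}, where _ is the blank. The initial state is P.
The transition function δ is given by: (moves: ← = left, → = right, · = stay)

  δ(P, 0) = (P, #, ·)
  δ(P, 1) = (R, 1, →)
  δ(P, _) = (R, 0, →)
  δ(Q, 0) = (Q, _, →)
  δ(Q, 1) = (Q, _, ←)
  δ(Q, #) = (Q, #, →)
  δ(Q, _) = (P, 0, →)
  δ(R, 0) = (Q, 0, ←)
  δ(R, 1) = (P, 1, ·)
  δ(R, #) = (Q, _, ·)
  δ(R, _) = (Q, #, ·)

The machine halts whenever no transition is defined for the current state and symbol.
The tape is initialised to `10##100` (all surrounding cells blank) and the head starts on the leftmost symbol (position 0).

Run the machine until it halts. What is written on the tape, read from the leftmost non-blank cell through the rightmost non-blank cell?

state=P head=0 tape=_[1]0##100   (P,1)→(R,1,→)
state=R head=1 tape=_1[0]##100   (R,0)→(Q,0,←)
state=Q head=0 tape=_[1]0##100   (Q,1)→(Q,_,←)
state=Q head=-1 tape=[_]_0##100   (Q,_)→(P,0,→)
state=P head=0 tape=0[_]0##100   (P,_)→(R,0,→)
state=R head=1 tape=00[0]##100   (R,0)→(Q,0,←)
state=Q head=0 tape=0[0]0##100   (Q,0)→(Q,_,→)
state=Q head=1 tape=0_[0]##100   (Q,0)→(Q,_,→)
state=Q head=2 tape=0__[#]#100   (Q,#)→(Q,#,→)
state=Q head=3 tape=0__#[#]100   (Q,#)→(Q,#,→)
state=Q head=4 tape=0__##[1]00   (Q,1)→(Q,_,←)
state=Q head=3 tape=0__#[#]_00   (Q,#)→(Q,#,→)
state=Q head=4 tape=0__##[_]00   (Q,_)→(P,0,→)
state=P head=5 tape=0__##0[0]0   (P,0)→(P,#,·)
state=P head=5 tape=0__##0[#]0
The non-blank tape span at halt is 0__##0#0.

0__##0#0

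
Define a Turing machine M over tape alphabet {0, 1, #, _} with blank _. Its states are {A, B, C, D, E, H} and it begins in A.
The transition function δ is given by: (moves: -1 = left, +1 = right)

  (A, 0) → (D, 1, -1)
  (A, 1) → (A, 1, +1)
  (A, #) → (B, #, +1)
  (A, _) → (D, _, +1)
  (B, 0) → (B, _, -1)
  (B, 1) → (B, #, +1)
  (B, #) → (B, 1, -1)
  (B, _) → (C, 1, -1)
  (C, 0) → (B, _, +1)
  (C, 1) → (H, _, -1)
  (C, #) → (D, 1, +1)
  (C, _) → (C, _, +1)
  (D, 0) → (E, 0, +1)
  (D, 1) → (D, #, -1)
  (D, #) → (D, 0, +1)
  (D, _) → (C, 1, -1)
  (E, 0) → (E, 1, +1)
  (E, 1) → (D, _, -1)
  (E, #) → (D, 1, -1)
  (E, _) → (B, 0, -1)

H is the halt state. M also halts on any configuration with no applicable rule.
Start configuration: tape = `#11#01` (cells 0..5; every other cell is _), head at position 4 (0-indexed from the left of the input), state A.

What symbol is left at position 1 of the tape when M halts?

state=A head=4 tape=__#11#[0]1   (A,0)→(D,1,-1)
state=D head=3 tape=__#11[#]11   (D,#)→(D,0,+1)
state=D head=4 tape=__#110[1]1   (D,1)→(D,#,-1)
state=D head=3 tape=__#11[0]#1   (D,0)→(E,0,+1)
state=E head=4 tape=__#110[#]1   (E,#)→(D,1,-1)
state=D head=3 tape=__#11[0]11   (D,0)→(E,0,+1)
state=E head=4 tape=__#110[1]1   (E,1)→(D,_,-1)
state=D head=3 tape=__#11[0]_1   (D,0)→(E,0,+1)
state=E head=4 tape=__#110[_]1   (E,_)→(B,0,-1)
state=B head=3 tape=__#11[0]01   (B,0)→(B,_,-1)
state=B head=2 tape=__#1[1]_01   (B,1)→(B,#,+1)
state=B head=3 tape=__#1#[_]01   (B,_)→(C,1,-1)
state=C head=2 tape=__#1[#]101   (C,#)→(D,1,+1)
state=D head=3 tape=__#11[1]01   (D,1)→(D,#,-1)
state=D head=2 tape=__#1[1]#01   (D,1)→(D,#,-1)
state=D head=1 tape=__#[1]##01   (D,1)→(D,#,-1)
state=D head=0 tape=__[#]###01   (D,#)→(D,0,+1)
state=D head=1 tape=__0[#]##01   (D,#)→(D,0,+1)
state=D head=2 tape=__00[#]#01   (D,#)→(D,0,+1)
state=D head=3 tape=__000[#]01   (D,#)→(D,0,+1)
state=D head=4 tape=__0000[0]1   (D,0)→(E,0,+1)
state=E head=5 tape=__00000[1]   (E,1)→(D,_,-1)
state=D head=4 tape=__0000[0]_   (D,0)→(E,0,+1)
state=E head=5 tape=__00000[_]   (E,_)→(B,0,-1)
state=B head=4 tape=__0000[0]0   (B,0)→(B,_,-1)
state=B head=3 tape=__000[0]_0   (B,0)→(B,_,-1)
state=B head=2 tape=__00[0]__0   (B,0)→(B,_,-1)
state=B head=1 tape=__0[0]___0   (B,0)→(B,_,-1)
state=B head=0 tape=__[0]____0   (B,0)→(B,_,-1)
state=B head=-1 tape=_[_]_____0   (B,_)→(C,1,-1)
state=C head=-2 tape=[_]1_____0   (C,_)→(C,_,+1)
state=C head=-1 tape=_[1]_____0   (C,1)→(H,_,-1)
state=H head=-2 tape=[_]______0
Cell 1 holds _ when M halts.

_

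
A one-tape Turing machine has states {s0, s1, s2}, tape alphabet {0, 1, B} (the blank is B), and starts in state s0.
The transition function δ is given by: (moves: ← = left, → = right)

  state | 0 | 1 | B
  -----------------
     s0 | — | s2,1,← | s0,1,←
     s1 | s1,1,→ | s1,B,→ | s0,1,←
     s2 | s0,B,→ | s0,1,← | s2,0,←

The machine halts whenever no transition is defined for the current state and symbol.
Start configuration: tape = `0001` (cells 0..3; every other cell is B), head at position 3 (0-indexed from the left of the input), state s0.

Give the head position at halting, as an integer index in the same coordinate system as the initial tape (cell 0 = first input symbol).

2

state=s0 head=3 tape=000[1]   (s0,1)→(s2,1,←)
state=s2 head=2 tape=00[0]1   (s2,0)→(s0,B,→)
state=s0 head=3 tape=00B[1]   (s0,1)→(s2,1,←)
state=s2 head=2 tape=00[B]1   (s2,B)→(s2,0,←)
state=s2 head=1 tape=0[0]01   (s2,0)→(s0,B,→)
state=s0 head=2 tape=0B[0]1
At halt the head is at cell 2.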